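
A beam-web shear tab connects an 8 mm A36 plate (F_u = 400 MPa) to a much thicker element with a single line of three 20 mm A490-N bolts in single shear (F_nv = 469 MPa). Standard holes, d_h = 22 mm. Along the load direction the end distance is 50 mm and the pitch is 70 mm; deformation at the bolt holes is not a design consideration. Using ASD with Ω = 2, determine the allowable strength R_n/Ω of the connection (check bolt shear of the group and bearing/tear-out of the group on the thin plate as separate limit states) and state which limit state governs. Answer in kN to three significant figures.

221 kN (bolt shear governs)

Bolt shear: A_b = π·20²/4 = 314.2 mm²; R_n = 469 × 314.2 × 3 × 1 / 1000 = 442 kN → 442 / 2 = 221 kN.
Bearing (1.5 l_c t F_u ≤ 3.0 d t F_u): upper limit = 3.0·20·8·400 / 1000 = 192 kN.
  Edge l_c = 50 − 22/2 = 39 → r_n = 187.2 kN; interior l_c = 70 − 22 = 48 → r_n = 192 kN.
  R_n,bearing = 1·187.2 + 2·192 = 571.2 kN → 571.2 / 2 = 286 kN.
Bolt shear governs: 221 kN.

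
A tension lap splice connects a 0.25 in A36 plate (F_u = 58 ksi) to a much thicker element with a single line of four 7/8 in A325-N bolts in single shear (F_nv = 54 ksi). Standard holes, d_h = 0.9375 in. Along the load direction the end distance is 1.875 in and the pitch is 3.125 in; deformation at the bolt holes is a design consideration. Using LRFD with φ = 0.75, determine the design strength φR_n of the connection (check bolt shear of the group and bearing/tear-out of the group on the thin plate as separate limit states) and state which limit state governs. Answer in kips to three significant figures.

Bolt shear: A_b = π·0.875²/4 = 0.6013 in²; R_n = 54 × 0.6013 × 4 × 1 = 129.9 kips → 0.75 × 129.9 = 97.4 kips.
Bearing (1.2 l_c t F_u ≤ 2.4 d t F_u): upper limit = 2.4·0.875·0.25·58 = 30.45 kips.
  Edge l_c = 1.875 − 0.9375/2 = 1.406 → r_n = 24.47 kips; interior l_c = 3.125 − 0.9375 = 2.188 → r_n = 30.45 kips.
  R_n,bearing = 1·24.47 + 3·30.45 = 115.8 kips → 0.75 × 115.8 = 86.9 kips.
Bearing governs: 86.9 kips.

86.9 kips (bearing governs)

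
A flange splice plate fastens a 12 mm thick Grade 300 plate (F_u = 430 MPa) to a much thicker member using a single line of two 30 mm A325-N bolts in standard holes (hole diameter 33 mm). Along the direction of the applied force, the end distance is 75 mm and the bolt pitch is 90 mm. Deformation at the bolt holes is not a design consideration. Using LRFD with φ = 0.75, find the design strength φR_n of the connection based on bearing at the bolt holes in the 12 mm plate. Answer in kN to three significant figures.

670 kN

Per bolt r_n = 1.5 l_c t F_u ≤ 3.0 d t F_u; upper limit = 3.0 × 30 × 12 × 430 / 1000 = 464.4 kN.
Edge bolt: l_c = 75 − 33/2 = 58.5 mm → 1.5 × 58.5 × 12 × 430 / 1000 = 452.8 → r_n = 452.8 kN.
Interior bolts: l_c = 90 − 33 = 57 mm → 1.5 × 57 × 12 × 430 / 1000 = 441.2 → r_n = 441.2 kN.
R_n = 1 × 452.8 + 1 × 441.2 = 894 kN.
Design strength φR_n = 0.75 × 894 = 670 kN.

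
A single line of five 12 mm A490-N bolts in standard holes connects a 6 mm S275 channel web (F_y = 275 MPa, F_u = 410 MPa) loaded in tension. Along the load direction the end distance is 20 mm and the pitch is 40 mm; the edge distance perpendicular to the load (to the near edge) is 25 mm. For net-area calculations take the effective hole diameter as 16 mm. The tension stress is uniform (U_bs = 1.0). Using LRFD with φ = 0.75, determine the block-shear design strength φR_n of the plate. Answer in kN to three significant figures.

Shear plane L_v = 20 + 4·40 = 180 mm; A_gv = 180 × 6 = 1080 mm².
A_nv = (180 − 4.5·16) × 6 = 648 mm².
A_nt = (25 − 0.5·16) × 6 = 102 mm².
0.6 F_u A_nv = 159.4 kN; 0.6 F_y A_gv = 178.2 kN → shear rupture governs the shear term.
R_n = 159.4 + 1.0 × 410 × 102 / 1000 = 201.2 kN.
Design strength φR_n = 0.75 × 201.2 = 151 kN.

151 kN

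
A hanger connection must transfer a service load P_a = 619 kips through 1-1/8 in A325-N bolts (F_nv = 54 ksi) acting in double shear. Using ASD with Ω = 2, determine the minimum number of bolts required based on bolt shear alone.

12 bolts

A_b = π·1.125²/4 = 0.994 in².
Per-bolt allowable strength R_n/Ω = 54 × 0.994 × 2 / 2 = 53.68 kips.
n ≥ 619 / 53.68 = 11.53 → use 12 bolts.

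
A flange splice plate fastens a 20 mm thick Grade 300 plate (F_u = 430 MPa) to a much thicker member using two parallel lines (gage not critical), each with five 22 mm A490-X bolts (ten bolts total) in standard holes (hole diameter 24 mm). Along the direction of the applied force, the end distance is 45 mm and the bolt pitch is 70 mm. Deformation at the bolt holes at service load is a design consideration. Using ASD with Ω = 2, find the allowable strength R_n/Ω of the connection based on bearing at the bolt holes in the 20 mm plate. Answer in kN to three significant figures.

2160 kN

Per bolt r_n = 1.2 l_c t F_u ≤ 2.4 d t F_u; upper limit = 2.4 × 22 × 20 × 430 / 1000 = 454.1 kN.
Edge bolt: l_c = 45 − 24/2 = 33 mm → 1.2 × 33 × 20 × 430 / 1000 = 340.6 → r_n = 340.6 kN.
Interior bolts: l_c = 70 − 24 = 46 mm → 1.2 × 46 × 20 × 430 / 1000 = 474.7 → r_n = 454.1 kN.
R_n = 2 × 340.6 + 8 × 454.1 = 4314 kN.
Allowable strength R_n/Ω = 4314 / 2 = 2160 kN.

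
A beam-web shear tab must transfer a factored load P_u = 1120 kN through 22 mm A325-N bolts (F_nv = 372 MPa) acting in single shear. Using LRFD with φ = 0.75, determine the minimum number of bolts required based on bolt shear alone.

A_b = π·22²/4 = 380.1 mm².
Per-bolt design strength φR_n = 0.75 × 372 × 380.1 × 1 / 1000 = 106.1 kN.
n ≥ 1120 / 106.1 = 10.56 → use 11 bolts.

11 bolts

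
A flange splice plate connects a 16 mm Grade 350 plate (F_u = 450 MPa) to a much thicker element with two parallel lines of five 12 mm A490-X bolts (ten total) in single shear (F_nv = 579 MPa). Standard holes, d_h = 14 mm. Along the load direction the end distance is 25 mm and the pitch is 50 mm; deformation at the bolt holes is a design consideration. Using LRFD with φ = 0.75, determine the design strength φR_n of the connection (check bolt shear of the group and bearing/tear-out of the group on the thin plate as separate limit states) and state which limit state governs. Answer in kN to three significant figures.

491 kN (bolt shear governs)

Bolt shear: A_b = π·12²/4 = 113.1 mm²; R_n = 579 × 113.1 × 10 × 1 / 1000 = 654.8 kN → 0.75 × 654.8 = 491 kN.
Bearing (1.2 l_c t F_u ≤ 2.4 d t F_u): upper limit = 2.4·12·16·450 / 1000 = 207.4 kN.
  Edge l_c = 25 − 14/2 = 18 → r_n = 155.5 kN; interior l_c = 50 − 14 = 36 → r_n = 207.4 kN.
  R_n,bearing = 2·155.5 + 8·207.4 = 1970 kN → 0.75 × 1970 = 1480 kN.
Bolt shear governs: 491 kN.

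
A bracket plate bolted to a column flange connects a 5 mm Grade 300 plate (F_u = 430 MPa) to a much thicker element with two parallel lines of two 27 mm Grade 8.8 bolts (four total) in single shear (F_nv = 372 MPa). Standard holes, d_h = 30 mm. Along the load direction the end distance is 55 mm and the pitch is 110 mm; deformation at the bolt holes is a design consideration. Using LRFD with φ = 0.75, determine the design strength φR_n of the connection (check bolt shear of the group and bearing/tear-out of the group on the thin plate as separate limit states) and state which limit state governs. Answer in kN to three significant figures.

364 kN (bearing governs)

Bolt shear: A_b = π·27²/4 = 572.6 mm²; R_n = 372 × 572.6 × 4 × 1 / 1000 = 852 kN → 0.75 × 852 = 639 kN.
Bearing (1.2 l_c t F_u ≤ 2.4 d t F_u): upper limit = 2.4·27·5·430 / 1000 = 139.3 kN.
  Edge l_c = 55 − 30/2 = 40 → r_n = 103.2 kN; interior l_c = 110 − 30 = 80 → r_n = 139.3 kN.
  R_n,bearing = 2·103.2 + 2·139.3 = 485 kN → 0.75 × 485 = 364 kN.
Bearing governs: 364 kN.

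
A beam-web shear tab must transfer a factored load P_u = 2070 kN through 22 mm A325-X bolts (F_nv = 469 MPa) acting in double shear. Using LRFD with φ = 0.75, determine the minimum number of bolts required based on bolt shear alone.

A_b = π·22²/4 = 380.1 mm².
Per-bolt design strength φR_n = 0.75 × 469 × 380.1 × 2 / 1000 = 267.4 kN.
n ≥ 2070 / 267.4 = 7.741 → use 8 bolts.

8 bolts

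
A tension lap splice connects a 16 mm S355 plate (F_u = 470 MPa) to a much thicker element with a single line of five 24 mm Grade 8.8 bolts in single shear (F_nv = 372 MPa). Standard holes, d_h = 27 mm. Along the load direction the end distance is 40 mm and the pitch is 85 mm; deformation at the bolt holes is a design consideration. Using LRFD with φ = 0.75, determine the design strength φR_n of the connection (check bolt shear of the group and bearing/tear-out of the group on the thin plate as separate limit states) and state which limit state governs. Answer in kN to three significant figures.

Bolt shear: A_b = π·24²/4 = 452.4 mm²; R_n = 372 × 452.4 × 5 × 1 / 1000 = 841.4 kN → 0.75 × 841.4 = 631 kN.
Bearing (1.2 l_c t F_u ≤ 2.4 d t F_u): upper limit = 2.4·24·16·470 / 1000 = 433.2 kN.
  Edge l_c = 40 − 27/2 = 26.5 → r_n = 239.1 kN; interior l_c = 85 − 27 = 58 → r_n = 433.2 kN.
  R_n,bearing = 1·239.1 + 4·433.2 = 1972 kN → 0.75 × 1972 = 1480 kN.
Bolt shear governs: 631 kN.

631 kN (bolt shear governs)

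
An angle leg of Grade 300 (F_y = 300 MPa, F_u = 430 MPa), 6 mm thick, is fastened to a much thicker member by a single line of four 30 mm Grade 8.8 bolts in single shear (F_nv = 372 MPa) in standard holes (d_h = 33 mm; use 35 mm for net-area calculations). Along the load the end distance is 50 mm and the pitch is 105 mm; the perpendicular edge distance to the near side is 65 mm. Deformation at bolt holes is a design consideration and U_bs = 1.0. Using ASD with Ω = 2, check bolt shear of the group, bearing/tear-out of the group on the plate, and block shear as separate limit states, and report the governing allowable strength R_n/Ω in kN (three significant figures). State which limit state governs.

249 kN (block shear governs)

Bolt shear: A_b = π·30²/4 = 706.9 mm²; R_n = 372 × 706.9 × 4 × 1 / 1000 = 1052 kN → 1052 / 2 = 526 kN.
Bearing: edge l_c = 33.5, r_n = 103.7 kN; interior l_c = 72, r_n = 185.8 kN; R_n = 103.7 + 3·185.8 = 661 kN → 330 kN.
Block shear: A_gv = 2190, A_nv = 1455, A_nt = 285 mm²; R_n = min(0.6F_uA_nv, 0.6F_yA_gv) + U_bs·F_u·A_nt = 497.9 kN → 249 kN.
Block shear governs: 249 kN.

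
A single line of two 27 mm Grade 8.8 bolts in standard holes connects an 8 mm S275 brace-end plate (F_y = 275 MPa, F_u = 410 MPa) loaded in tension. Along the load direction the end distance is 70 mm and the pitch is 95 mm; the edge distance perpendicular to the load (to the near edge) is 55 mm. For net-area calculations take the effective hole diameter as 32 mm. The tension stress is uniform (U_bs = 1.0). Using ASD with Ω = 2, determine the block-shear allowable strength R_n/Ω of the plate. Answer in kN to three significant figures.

Shear plane L_v = 70 + 1·95 = 165 mm; A_gv = 165 × 8 = 1320 mm².
A_nv = (165 − 1.5·32) × 8 = 936 mm².
A_nt = (55 − 0.5·32) × 8 = 312 mm².
0.6 F_u A_nv = 230.3 kN; 0.6 F_y A_gv = 217.8 kN → shear yielding governs the shear term.
R_n = 217.8 + 1.0 × 410 × 312 / 1000 = 345.7 kN.
Allowable strength R_n/Ω = 345.7 / 2 = 173 kN.

173 kN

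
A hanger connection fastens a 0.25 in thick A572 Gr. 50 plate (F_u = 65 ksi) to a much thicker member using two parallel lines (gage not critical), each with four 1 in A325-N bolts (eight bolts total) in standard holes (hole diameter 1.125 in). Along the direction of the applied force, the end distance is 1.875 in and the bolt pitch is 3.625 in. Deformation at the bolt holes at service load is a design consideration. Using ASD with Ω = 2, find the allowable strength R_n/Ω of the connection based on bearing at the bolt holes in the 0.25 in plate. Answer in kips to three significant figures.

Per bolt r_n = 1.2 l_c t F_u ≤ 2.4 d t F_u; upper limit = 2.4 × 1 × 0.25 × 65 = 39 kips.
Edge bolt: l_c = 1.875 − 1.125/2 = 1.312 in → 1.2 × 1.312 × 0.25 × 65 = 25.59 → r_n = 25.59 kips.
Interior bolts: l_c = 3.625 − 1.125 = 2.5 in → 1.2 × 2.5 × 0.25 × 65 = 48.75 → r_n = 39 kips.
R_n = 2 × 25.59 + 6 × 39 = 285.2 kips.
Allowable strength R_n/Ω = 285.2 / 2 = 143 kips.

143 kips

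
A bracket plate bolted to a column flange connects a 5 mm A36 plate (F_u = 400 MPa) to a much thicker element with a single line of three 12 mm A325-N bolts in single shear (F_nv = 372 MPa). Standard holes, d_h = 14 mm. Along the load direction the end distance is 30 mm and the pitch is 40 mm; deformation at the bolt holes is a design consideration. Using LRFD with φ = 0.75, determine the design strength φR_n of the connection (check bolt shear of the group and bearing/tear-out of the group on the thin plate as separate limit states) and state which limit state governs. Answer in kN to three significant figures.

Bolt shear: A_b = π·12²/4 = 113.1 mm²; R_n = 372 × 113.1 × 3 × 1 / 1000 = 126.2 kN → 0.75 × 126.2 = 94.7 kN.
Bearing (1.2 l_c t F_u ≤ 2.4 d t F_u): upper limit = 2.4·12·5·400 / 1000 = 57.6 kN.
  Edge l_c = 30 − 14/2 = 23 → r_n = 55.2 kN; interior l_c = 40 − 14 = 26 → r_n = 57.6 kN.
  R_n,bearing = 1·55.2 + 2·57.6 = 170.4 kN → 0.75 × 170.4 = 128 kN.
Bolt shear governs: 94.7 kN.

94.7 kN (bolt shear governs)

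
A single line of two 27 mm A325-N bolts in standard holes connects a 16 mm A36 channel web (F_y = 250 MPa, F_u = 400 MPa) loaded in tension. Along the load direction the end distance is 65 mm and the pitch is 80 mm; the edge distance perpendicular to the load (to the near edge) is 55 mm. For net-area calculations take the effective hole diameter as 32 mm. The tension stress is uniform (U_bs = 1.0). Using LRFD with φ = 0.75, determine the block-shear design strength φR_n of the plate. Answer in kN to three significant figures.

448 kN

Shear plane L_v = 65 + 1·80 = 145 mm; A_gv = 145 × 16 = 2320 mm².
A_nv = (145 − 1.5·32) × 16 = 1552 mm².
A_nt = (55 − 0.5·32) × 16 = 624 mm².
0.6 F_u A_nv = 372.5 kN; 0.6 F_y A_gv = 348 kN → shear yielding governs the shear term.
R_n = 348 + 1.0 × 400 × 624 / 1000 = 597.6 kN.
Design strength φR_n = 0.75 × 597.6 = 448 kN.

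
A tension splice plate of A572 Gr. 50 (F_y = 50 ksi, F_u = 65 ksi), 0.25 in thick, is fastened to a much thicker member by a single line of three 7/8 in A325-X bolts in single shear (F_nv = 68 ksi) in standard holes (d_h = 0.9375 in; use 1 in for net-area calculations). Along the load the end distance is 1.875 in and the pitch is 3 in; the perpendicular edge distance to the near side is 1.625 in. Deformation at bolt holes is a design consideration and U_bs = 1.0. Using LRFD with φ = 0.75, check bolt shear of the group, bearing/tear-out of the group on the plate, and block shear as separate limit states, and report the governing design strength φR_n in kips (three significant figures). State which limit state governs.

53 kips (block shear governs)

Bolt shear: A_b = π·0.875²/4 = 0.6013 in²; R_n = 68 × 0.6013 × 3 × 1 = 122.7 kips → 0.75 × 122.7 = 92 kips.
Bearing: edge l_c = 1.406, r_n = 27.42 kips; interior l_c = 2.062, r_n = 34.12 kips; R_n = 27.42 + 2·34.12 = 95.67 kips → 71.8 kips.
Block shear: A_gv = 1.969, A_nv = 1.344, A_nt = 0.2812 in²; R_n = min(0.6F_uA_nv, 0.6F_yA_gv) + U_bs·F_u·A_nt = 70.69 kips → 53 kips.
Block shear governs: 53 kips.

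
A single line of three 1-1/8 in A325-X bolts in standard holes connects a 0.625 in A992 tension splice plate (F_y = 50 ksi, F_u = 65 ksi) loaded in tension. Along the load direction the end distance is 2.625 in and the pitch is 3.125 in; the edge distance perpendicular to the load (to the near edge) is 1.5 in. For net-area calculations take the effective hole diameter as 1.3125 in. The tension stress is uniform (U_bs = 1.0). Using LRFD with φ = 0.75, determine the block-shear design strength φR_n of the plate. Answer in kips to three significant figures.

128 kips

Shear plane L_v = 2.625 + 2·3.125 = 8.875 in; A_gv = 8.875 × 0.625 = 5.547 in².
A_nv = (8.875 − 2.5·1.3125) × 0.625 = 3.496 in².
A_nt = (1.5 − 0.5·1.3125) × 0.625 = 0.5273 in².
0.6 F_u A_nv = 136.3 kips; 0.6 F_y A_gv = 166.4 kips → shear rupture governs the shear term.
R_n = 136.3 + 1.0 × 65 × 0.5273 = 170.6 kips.
Design strength φR_n = 0.75 × 170.6 = 128 kips.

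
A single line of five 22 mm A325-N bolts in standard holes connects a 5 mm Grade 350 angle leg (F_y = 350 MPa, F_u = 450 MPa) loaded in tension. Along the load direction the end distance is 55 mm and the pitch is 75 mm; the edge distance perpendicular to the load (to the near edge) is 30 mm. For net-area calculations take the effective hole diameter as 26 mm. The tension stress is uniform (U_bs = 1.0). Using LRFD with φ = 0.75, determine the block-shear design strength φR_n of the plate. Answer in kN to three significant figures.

Shear plane L_v = 55 + 4·75 = 355 mm; A_gv = 355 × 5 = 1775 mm².
A_nv = (355 − 4.5·26) × 5 = 1190 mm².
A_nt = (30 − 0.5·26) × 5 = 85 mm².
0.6 F_u A_nv = 321.3 kN; 0.6 F_y A_gv = 372.8 kN → shear rupture governs the shear term.
R_n = 321.3 + 1.0 × 450 × 85 / 1000 = 359.6 kN.
Design strength φR_n = 0.75 × 359.6 = 270 kN.

270 kN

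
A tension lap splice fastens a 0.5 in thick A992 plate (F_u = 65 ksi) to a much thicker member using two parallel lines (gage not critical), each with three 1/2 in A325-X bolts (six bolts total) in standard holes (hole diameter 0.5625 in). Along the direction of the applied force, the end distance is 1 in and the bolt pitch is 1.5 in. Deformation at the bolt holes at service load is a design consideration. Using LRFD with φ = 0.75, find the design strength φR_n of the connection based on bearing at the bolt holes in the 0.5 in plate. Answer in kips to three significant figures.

152 kips

Per bolt r_n = 1.2 l_c t F_u ≤ 2.4 d t F_u; upper limit = 2.4 × 0.5 × 0.5 × 65 = 39 kips.
Edge bolt: l_c = 1 − 0.5625/2 = 0.7188 in → 1.2 × 0.7188 × 0.5 × 65 = 28.03 → r_n = 28.03 kips.
Interior bolts: l_c = 1.5 − 0.5625 = 0.9375 in → 1.2 × 0.9375 × 0.5 × 65 = 36.56 → r_n = 36.56 kips.
R_n = 2 × 28.03 + 4 × 36.56 = 202.3 kips.
Design strength φR_n = 0.75 × 202.3 = 152 kips.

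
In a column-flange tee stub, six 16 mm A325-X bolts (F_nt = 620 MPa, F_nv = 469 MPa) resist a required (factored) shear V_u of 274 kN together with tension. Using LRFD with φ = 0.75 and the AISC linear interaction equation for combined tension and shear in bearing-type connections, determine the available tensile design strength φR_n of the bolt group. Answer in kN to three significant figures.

A_b = π·16²/4 = 201.1 mm²; f_rv = 274 × 1000 / (6 × 201.1) = 227.1 MPa.
F'_nt = 1.3 F_nt − (F_nt / φF_nv) f_rv = 1.3·620 − (620/(0.75·469))·227.1 = 405.7 MPa, capped at F_nt → F'_nt = 405.7 MPa.
R_n = F'_nt · A_b · n = 405.7 × 201.1 × 6 / 1000 = 489.4 kN.
Design strength φR_n = 0.75 × 489.4 = 367 kN.

367 kN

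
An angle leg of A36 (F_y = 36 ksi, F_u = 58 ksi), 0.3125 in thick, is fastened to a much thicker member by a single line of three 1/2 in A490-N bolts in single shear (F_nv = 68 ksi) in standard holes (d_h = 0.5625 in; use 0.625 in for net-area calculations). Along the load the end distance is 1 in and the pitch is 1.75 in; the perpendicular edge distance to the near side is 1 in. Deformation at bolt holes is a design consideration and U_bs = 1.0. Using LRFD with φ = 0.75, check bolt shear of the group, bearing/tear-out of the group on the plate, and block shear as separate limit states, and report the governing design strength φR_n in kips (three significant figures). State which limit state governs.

Bolt shear: A_b = π·0.5²/4 = 0.1963 in²; R_n = 68 × 0.1963 × 3 × 1 = 40.06 kips → 0.75 × 40.06 = 30 kips.
Bearing: edge l_c = 0.7188, r_n = 15.63 kips; interior l_c = 1.188, r_n = 21.75 kips; R_n = 15.63 + 2·21.75 = 59.13 kips → 44.3 kips.
Block shear: A_gv = 1.406, A_nv = 0.918, A_nt = 0.2148 in²; R_n = min(0.6F_uA_nv, 0.6F_yA_gv) + U_bs·F_u·A_nt = 42.84 kips → 32.1 kips.
Bolt shear governs: 30 kips.

30 kips (bolt shear governs)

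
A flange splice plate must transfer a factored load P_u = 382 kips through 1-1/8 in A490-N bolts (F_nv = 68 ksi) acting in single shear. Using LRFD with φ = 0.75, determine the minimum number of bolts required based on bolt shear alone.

8 bolts

A_b = π·1.125²/4 = 0.994 in².
Per-bolt design strength φR_n = 0.75 × 68 × 0.994 × 1 = 50.69 kips.
n ≥ 382 / 50.69 = 7.535 → use 8 bolts.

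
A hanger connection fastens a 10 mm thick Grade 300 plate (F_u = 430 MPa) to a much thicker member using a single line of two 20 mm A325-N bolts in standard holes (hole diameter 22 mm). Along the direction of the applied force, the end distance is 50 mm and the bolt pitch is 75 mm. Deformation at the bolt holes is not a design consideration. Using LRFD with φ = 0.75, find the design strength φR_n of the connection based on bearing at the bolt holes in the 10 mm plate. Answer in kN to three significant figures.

Per bolt r_n = 1.5 l_c t F_u ≤ 3.0 d t F_u; upper limit = 3.0 × 20 × 10 × 430 / 1000 = 258 kN.
Edge bolt: l_c = 50 − 22/2 = 39 mm → 1.5 × 39 × 10 × 430 / 1000 = 251.6 → r_n = 251.6 kN.
Interior bolts: l_c = 75 − 22 = 53 mm → 1.5 × 53 × 10 × 430 / 1000 = 341.9 → r_n = 258 kN.
R_n = 1 × 251.6 + 1 × 258 = 509.6 kN.
Design strength φR_n = 0.75 × 509.6 = 382 kN.

382 kN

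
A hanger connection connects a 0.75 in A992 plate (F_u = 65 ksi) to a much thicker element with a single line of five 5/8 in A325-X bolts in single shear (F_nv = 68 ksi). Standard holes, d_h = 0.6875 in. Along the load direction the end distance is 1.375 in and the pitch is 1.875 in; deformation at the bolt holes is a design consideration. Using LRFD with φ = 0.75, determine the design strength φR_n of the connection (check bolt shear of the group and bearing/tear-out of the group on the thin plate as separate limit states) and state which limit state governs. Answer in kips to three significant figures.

78.2 kips (bolt shear governs)

Bolt shear: A_b = π·0.625²/4 = 0.3068 in²; R_n = 68 × 0.3068 × 5 × 1 = 104.3 kips → 0.75 × 104.3 = 78.2 kips.
Bearing (1.2 l_c t F_u ≤ 2.4 d t F_u): upper limit = 2.4·0.625·0.75·65 = 73.12 kips.
  Edge l_c = 1.375 − 0.6875/2 = 1.031 → r_n = 60.33 kips; interior l_c = 1.875 − 0.6875 = 1.188 → r_n = 69.47 kips.
  R_n,bearing = 1·60.33 + 4·69.47 = 338.2 kips → 0.75 × 338.2 = 254 kips.
Bolt shear governs: 78.2 kips.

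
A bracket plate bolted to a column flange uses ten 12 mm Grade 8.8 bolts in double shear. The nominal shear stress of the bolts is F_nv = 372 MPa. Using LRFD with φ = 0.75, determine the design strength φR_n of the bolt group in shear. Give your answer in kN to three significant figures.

631 kN

A_b = π × 12² / 4 = 113.1 mm².
R_n = F_nv · A_b · n · n_s = 372 × 113.1 × 10 × 2 / 1000 = 841.4 kN.
Design strength φR_n = 0.75 × 841.4 = 631 kN.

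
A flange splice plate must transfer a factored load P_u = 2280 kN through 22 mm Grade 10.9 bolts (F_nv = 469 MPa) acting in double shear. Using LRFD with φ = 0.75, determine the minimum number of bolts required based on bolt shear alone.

9 bolts

A_b = π·22²/4 = 380.1 mm².
Per-bolt design strength φR_n = 0.75 × 469 × 380.1 × 2 / 1000 = 267.4 kN.
n ≥ 2280 / 267.4 = 8.526 → use 9 bolts.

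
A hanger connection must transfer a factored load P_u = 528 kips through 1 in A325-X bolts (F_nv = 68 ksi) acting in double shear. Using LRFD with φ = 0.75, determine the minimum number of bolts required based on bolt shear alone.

A_b = π·1²/4 = 0.7854 in².
Per-bolt design strength φR_n = 0.75 × 68 × 0.7854 × 2 = 80.11 kips.
n ≥ 528 / 80.11 = 6.591 → use 7 bolts.

7 bolts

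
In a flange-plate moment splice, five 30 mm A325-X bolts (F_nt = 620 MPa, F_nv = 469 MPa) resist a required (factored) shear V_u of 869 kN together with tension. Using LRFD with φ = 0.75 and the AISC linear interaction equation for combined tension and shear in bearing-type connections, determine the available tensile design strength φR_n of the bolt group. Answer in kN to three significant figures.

A_b = π·30²/4 = 706.9 mm²; f_rv = 869 × 1000 / (5 × 706.9) = 245.9 MPa.
F'_nt = 1.3 F_nt − (F_nt / φF_nv) f_rv = 1.3·620 − (620/(0.75·469))·245.9 = 372.6 MPa, capped at F_nt → F'_nt = 372.6 MPa.
R_n = F'_nt · A_b · n = 372.6 × 706.9 × 5 / 1000 = 1317 kN.
Design strength φR_n = 0.75 × 1317 = 988 kN.

988 kN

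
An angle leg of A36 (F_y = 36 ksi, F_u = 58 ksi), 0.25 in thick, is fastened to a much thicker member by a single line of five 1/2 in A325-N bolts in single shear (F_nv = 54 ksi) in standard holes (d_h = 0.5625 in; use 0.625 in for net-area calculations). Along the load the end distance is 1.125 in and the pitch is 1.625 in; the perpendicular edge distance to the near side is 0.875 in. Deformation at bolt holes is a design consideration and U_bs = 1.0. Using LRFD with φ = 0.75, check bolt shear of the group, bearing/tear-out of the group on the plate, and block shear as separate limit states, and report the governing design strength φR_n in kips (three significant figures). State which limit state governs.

37 kips (block shear governs)

Bolt shear: A_b = π·0.5²/4 = 0.1963 in²; R_n = 54 × 0.1963 × 5 × 1 = 53.01 kips → 0.75 × 53.01 = 39.8 kips.
Bearing: edge l_c = 0.8438, r_n = 14.68 kips; interior l_c = 1.062, r_n = 17.4 kips; R_n = 14.68 + 4·17.4 = 84.28 kips → 63.2 kips.
Block shear: A_gv = 1.906, A_nv = 1.203, A_nt = 0.1406 in²; R_n = min(0.6F_uA_nv, 0.6F_yA_gv) + U_bs·F_u·A_nt = 49.33 kips → 37 kips.
Block shear governs: 37 kips.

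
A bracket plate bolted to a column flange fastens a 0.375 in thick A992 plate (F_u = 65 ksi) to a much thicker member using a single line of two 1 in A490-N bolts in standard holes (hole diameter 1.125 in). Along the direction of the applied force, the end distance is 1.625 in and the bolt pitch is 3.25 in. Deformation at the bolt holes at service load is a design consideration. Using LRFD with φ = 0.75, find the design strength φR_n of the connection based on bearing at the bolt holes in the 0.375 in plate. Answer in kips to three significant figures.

67.2 kips

Per bolt r_n = 1.2 l_c t F_u ≤ 2.4 d t F_u; upper limit = 2.4 × 1 × 0.375 × 65 = 58.5 kips.
Edge bolt: l_c = 1.625 − 1.125/2 = 1.062 in → 1.2 × 1.062 × 0.375 × 65 = 31.08 → r_n = 31.08 kips.
Interior bolts: l_c = 3.25 − 1.125 = 2.125 in → 1.2 × 2.125 × 0.375 × 65 = 62.16 → r_n = 58.5 kips.
R_n = 1 × 31.08 + 1 × 58.5 = 89.58 kips.
Design strength φR_n = 0.75 × 89.58 = 67.2 kips.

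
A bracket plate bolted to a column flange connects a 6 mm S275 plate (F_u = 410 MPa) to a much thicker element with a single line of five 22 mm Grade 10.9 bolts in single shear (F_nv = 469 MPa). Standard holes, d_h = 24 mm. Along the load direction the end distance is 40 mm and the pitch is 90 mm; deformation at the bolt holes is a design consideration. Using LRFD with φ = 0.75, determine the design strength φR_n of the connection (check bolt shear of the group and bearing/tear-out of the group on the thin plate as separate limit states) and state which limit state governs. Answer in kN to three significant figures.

452 kN (bearing governs)

Bolt shear: A_b = π·22²/4 = 380.1 mm²; R_n = 469 × 380.1 × 5 × 1 / 1000 = 891.4 kN → 0.75 × 891.4 = 669 kN.
Bearing (1.2 l_c t F_u ≤ 2.4 d t F_u): upper limit = 2.4·22·6·410 / 1000 = 129.9 kN.
  Edge l_c = 40 − 24/2 = 28 → r_n = 82.66 kN; interior l_c = 90 − 24 = 66 → r_n = 129.9 kN.
  R_n,bearing = 1·82.66 + 4·129.9 = 602.2 kN → 0.75 × 602.2 = 452 kN.
Bearing governs: 452 kN.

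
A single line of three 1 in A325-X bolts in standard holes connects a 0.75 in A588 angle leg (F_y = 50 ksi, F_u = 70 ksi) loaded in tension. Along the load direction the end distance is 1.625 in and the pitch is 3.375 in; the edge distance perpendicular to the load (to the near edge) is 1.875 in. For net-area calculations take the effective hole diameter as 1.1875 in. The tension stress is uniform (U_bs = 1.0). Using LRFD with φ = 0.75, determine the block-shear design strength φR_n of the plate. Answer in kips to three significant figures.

Shear plane L_v = 1.625 + 2·3.375 = 8.375 in; A_gv = 8.375 × 0.75 = 6.281 in².
A_nv = (8.375 − 2.5·1.1875) × 0.75 = 4.055 in².
A_nt = (1.875 − 0.5·1.1875) × 0.75 = 0.9609 in².
0.6 F_u A_nv = 170.3 kips; 0.6 F_y A_gv = 188.4 kips → shear rupture governs the shear term.
R_n = 170.3 + 1.0 × 70 × 0.9609 = 237.6 kips.
Design strength φR_n = 0.75 × 237.6 = 178 kips.

178 kips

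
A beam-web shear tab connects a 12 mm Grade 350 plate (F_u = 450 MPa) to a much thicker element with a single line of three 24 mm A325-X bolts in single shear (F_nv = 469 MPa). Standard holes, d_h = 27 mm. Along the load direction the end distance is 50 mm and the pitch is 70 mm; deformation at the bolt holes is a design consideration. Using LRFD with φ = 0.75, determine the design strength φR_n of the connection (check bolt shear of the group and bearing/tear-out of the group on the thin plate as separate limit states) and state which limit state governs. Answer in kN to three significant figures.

Bolt shear: A_b = π·24²/4 = 452.4 mm²; R_n = 469 × 452.4 × 3 × 1 / 1000 = 636.5 kN → 0.75 × 636.5 = 477 kN.
Bearing (1.2 l_c t F_u ≤ 2.4 d t F_u): upper limit = 2.4·24·12·450 / 1000 = 311 kN.
  Edge l_c = 50 − 27/2 = 36.5 → r_n = 236.5 kN; interior l_c = 70 − 27 = 43 → r_n = 278.6 kN.
  R_n,bearing = 1·236.5 + 2·278.6 = 793.8 kN → 0.75 × 793.8 = 595 kN.
Bolt shear governs: 477 kN.

477 kN (bolt shear governs)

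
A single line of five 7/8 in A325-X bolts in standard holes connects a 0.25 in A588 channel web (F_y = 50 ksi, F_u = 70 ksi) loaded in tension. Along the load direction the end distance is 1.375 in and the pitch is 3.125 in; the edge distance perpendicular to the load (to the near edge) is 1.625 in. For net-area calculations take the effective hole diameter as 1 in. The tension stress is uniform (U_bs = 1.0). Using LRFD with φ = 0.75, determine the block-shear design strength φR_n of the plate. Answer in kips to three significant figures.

Shear plane L_v = 1.375 + 4·3.125 = 13.88 in; A_gv = 13.88 × 0.25 = 3.469 in².
A_nv = (13.88 − 4.5·1) × 0.25 = 2.344 in².
A_nt = (1.625 − 0.5·1) × 0.25 = 0.2812 in².
0.6 F_u A_nv = 98.44 kips; 0.6 F_y A_gv = 104.1 kips → shear rupture governs the shear term.
R_n = 98.44 + 1.0 × 70 × 0.2812 = 118.1 kips.
Design strength φR_n = 0.75 × 118.1 = 88.6 kips.

88.6 kips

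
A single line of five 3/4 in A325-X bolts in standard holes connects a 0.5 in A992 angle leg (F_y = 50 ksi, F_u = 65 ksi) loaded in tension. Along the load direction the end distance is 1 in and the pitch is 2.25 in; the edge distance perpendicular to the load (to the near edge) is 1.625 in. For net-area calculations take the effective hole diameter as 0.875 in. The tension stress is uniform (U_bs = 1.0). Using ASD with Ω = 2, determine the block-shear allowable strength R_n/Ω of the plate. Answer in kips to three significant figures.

Shear plane L_v = 1 + 4·2.25 = 10 in; A_gv = 10 × 0.5 = 5 in².
A_nv = (10 − 4.5·0.875) × 0.5 = 3.031 in².
A_nt = (1.625 − 0.5·0.875) × 0.5 = 0.5938 in².
0.6 F_u A_nv = 118.2 kips; 0.6 F_y A_gv = 150 kips → shear rupture governs the shear term.
R_n = 118.2 + 1.0 × 65 × 0.5938 = 156.8 kips.
Allowable strength R_n/Ω = 156.8 / 2 = 78.4 kips.

78.4 kips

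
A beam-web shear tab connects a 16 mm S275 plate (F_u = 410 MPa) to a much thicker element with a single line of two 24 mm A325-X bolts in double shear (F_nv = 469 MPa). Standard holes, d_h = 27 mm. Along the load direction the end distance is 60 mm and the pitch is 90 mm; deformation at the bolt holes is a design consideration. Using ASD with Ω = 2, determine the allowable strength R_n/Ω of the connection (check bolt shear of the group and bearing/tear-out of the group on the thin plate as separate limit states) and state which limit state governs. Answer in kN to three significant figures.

372 kN (bearing governs)

Bolt shear: A_b = π·24²/4 = 452.4 mm²; R_n = 469 × 452.4 × 2 × 2 / 1000 = 848.7 kN → 848.7 / 2 = 424 kN.
Bearing (1.2 l_c t F_u ≤ 2.4 d t F_u): upper limit = 2.4·24·16·410 / 1000 = 377.9 kN.
  Edge l_c = 60 − 27/2 = 46.5 → r_n = 366 kN; interior l_c = 90 − 27 = 63 → r_n = 377.9 kN.
  R_n,bearing = 1·366 + 1·377.9 = 743.9 kN → 743.9 / 2 = 372 kN.
Bearing governs: 372 kN.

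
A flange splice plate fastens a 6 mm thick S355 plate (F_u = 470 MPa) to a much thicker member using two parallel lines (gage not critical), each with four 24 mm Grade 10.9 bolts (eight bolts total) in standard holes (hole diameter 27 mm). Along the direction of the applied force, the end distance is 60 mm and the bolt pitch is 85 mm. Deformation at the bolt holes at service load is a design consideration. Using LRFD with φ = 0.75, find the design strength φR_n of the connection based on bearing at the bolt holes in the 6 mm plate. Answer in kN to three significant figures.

967 kN

Per bolt r_n = 1.2 l_c t F_u ≤ 2.4 d t F_u; upper limit = 2.4 × 24 × 6 × 470 / 1000 = 162.4 kN.
Edge bolt: l_c = 60 − 27/2 = 46.5 mm → 1.2 × 46.5 × 6 × 470 / 1000 = 157.4 → r_n = 157.4 kN.
Interior bolts: l_c = 85 − 27 = 58 mm → 1.2 × 58 × 6 × 470 / 1000 = 196.3 → r_n = 162.4 kN.
R_n = 2 × 157.4 + 6 × 162.4 = 1289 kN.
Design strength φR_n = 0.75 × 1289 = 967 kN.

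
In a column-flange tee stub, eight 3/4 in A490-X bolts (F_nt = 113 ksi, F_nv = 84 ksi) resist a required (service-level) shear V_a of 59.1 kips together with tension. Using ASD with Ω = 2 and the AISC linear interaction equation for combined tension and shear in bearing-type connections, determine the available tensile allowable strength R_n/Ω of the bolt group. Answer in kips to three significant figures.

180 kips

A_b = π·0.75²/4 = 0.4418 in²; f_rv = 59.1 / (8 × 0.4418) = 16.72 ksi.
F'_nt = 1.3 F_nt − (Ω F_nt / F_nv) f_rv = 1.3·113 − (2·113/84)·16.72 = 101.9 ksi, capped at F_nt → F'_nt = 101.9 ksi.
R_n = F'_nt · A_b · n = 101.9 × 0.4418 × 8 = 360.2 kips.
Allowable strength R_n/Ω = 360.2 / 2 = 180 kips.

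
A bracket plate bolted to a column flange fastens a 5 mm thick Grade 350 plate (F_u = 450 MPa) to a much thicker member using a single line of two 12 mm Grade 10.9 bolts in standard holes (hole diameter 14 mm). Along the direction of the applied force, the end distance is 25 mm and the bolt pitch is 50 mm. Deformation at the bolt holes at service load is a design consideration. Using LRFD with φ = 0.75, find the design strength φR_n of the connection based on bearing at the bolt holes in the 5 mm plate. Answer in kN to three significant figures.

85 kN

Per bolt r_n = 1.2 l_c t F_u ≤ 2.4 d t F_u; upper limit = 2.4 × 12 × 5 × 450 / 1000 = 64.8 kN.
Edge bolt: l_c = 25 − 14/2 = 18 mm → 1.2 × 18 × 5 × 450 / 1000 = 48.6 → r_n = 48.6 kN.
Interior bolts: l_c = 50 − 14 = 36 mm → 1.2 × 36 × 5 × 450 / 1000 = 97.2 → r_n = 64.8 kN.
R_n = 1 × 48.6 + 1 × 64.8 = 113.4 kN.
Design strength φR_n = 0.75 × 113.4 = 85 kN.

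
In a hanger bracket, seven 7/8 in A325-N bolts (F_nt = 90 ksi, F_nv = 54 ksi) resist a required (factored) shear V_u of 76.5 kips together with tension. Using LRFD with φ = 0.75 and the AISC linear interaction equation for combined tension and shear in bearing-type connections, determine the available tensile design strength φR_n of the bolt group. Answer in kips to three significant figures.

A_b = π·0.875²/4 = 0.6013 in²; f_rv = 76.5 / (7 × 0.6013) = 18.17 ksi.
F'_nt = 1.3 F_nt − (F_nt / φF_nv) f_rv = 1.3·90 − (90/(0.75·54))·18.17 = 76.61 ksi, capped at F_nt → F'_nt = 76.61 ksi.
R_n = F'_nt · A_b · n = 76.61 × 0.6013 × 7 = 322.5 kips.
Design strength φR_n = 0.75 × 322.5 = 242 kips.

242 kips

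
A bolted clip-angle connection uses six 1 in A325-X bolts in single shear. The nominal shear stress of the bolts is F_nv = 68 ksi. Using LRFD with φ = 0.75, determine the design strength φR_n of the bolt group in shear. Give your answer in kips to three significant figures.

240 kips

A_b = π × 1² / 4 = 0.7854 in².
R_n = F_nv · A_b · n · n_s = 68 × 0.7854 × 6 × 1 = 320.4 kips.
Design strength φR_n = 0.75 × 320.4 = 240 kips.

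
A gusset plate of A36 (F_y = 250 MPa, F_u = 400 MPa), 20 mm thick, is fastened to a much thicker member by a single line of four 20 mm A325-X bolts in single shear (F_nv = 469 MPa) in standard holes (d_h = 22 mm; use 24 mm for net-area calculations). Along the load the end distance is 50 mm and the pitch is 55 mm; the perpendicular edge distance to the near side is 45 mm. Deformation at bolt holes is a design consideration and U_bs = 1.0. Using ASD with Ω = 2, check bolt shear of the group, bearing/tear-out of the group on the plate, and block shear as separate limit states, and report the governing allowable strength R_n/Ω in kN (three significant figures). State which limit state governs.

295 kN (bolt shear governs)

Bolt shear: A_b = π·20²/4 = 314.2 mm²; R_n = 469 × 314.2 × 4 × 1 / 1000 = 589.4 kN → 589.4 / 2 = 295 kN.
Bearing: edge l_c = 39, r_n = 374.4 kN; interior l_c = 33, r_n = 316.8 kN; R_n = 374.4 + 3·316.8 = 1325 kN → 662 kN.
Block shear: A_gv = 4300, A_nv = 2620, A_nt = 660 mm²; R_n = min(0.6F_uA_nv, 0.6F_yA_gv) + U_bs·F_u·A_nt = 892.8 kN → 446 kN.
Bolt shear governs: 295 kN.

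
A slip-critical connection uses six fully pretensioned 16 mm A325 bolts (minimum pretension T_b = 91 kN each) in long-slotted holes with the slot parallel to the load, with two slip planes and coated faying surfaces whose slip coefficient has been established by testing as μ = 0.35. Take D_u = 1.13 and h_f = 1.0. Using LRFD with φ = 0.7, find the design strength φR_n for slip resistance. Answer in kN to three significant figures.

R_n = μ · D_u · h_f · T_b · n_s · n_b = 0.35 × 1.13 × 1.0 × 91 × 2 × 6 = 431.9 kN.
Design strength φR_n = 0.7 × 431.9 = 302 kN.

302 kN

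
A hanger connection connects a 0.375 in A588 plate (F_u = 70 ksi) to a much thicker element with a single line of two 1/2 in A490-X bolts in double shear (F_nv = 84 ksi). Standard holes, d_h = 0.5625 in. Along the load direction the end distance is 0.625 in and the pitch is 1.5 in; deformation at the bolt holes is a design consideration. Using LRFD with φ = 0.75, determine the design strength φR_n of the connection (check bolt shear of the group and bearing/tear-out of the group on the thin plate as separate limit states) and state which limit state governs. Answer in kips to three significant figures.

30.3 kips (bearing governs)

Bolt shear: A_b = π·0.5²/4 = 0.1963 in²; R_n = 84 × 0.1963 × 2 × 2 = 65.97 kips → 0.75 × 65.97 = 49.5 kips.
Bearing (1.2 l_c t F_u ≤ 2.4 d t F_u): upper limit = 2.4·0.5·0.375·70 = 31.5 kips.
  Edge l_c = 0.625 − 0.5625/2 = 0.3438 → r_n = 10.83 kips; interior l_c = 1.5 − 0.5625 = 0.9375 → r_n = 29.53 kips.
  R_n,bearing = 1·10.83 + 1·29.53 = 40.36 kips → 0.75 × 40.36 = 30.3 kips.
Bearing governs: 30.3 kips.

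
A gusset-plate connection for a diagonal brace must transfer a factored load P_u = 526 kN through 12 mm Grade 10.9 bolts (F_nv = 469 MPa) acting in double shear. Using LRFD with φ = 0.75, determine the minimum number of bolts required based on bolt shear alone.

A_b = π·12²/4 = 113.1 mm².
Per-bolt design strength φR_n = 0.75 × 469 × 113.1 × 2 / 1000 = 79.56 kN.
n ≥ 526 / 79.56 = 6.611 → use 7 bolts.

7 bolts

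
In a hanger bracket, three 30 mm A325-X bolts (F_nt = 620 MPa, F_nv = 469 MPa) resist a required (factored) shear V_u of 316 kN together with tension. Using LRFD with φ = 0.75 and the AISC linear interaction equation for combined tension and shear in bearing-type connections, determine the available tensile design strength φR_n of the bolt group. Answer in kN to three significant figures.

864 kN

A_b = π·30²/4 = 706.9 mm²; f_rv = 316 × 1000 / (3 × 706.9) = 149 MPa.
F'_nt = 1.3 F_nt − (F_nt / φF_nv) f_rv = 1.3·620 − (620/(0.75·469))·149 = 543.3 MPa, capped at F_nt → F'_nt = 543.3 MPa.
R_n = F'_nt · A_b · n = 543.3 × 706.9 × 3 / 1000 = 1152 kN.
Design strength φR_n = 0.75 × 1152 = 864 kN.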